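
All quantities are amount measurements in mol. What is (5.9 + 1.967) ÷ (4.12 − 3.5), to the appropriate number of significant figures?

5.9 + 1.967 = 7.867, limited to 1 d.p. → 2 s.f.; 4.12 − 3.5 = 0.62, limited to 1 d.p. → 1 s.f.
Carrying full precision, 7.867 ÷ 0.62 = 12.6887096774…; keep min(2, 1) = 1 s.f.
Rounded to 1 significant figure: 1 × 10^1.

1 × 10^1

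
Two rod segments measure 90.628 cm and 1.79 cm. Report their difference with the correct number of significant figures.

88.84 cm

90.628 cm − 1.79 cm = 88.838 cm.
Addition/subtraction keeps the fewest decimal places: 90.628 → 3 decimal places, 1.79 → 2 decimal places; limit is 2.
Rounded to 2 decimal places: 88.84 cm.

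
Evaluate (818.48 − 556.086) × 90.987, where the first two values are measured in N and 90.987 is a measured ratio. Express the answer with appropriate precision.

818.48 N − 556.086 N = 262.394 N; the difference is limited to 2 decimal places (5 s.f.).
Carrying full precision, 262.394 × 90.987 = 23874.442878 N; 90.987 has 5 s.f., so the result keeps min(5, 5) = 5 s.f.
Rounded to 5 significant figures: 23874 N.

23874 N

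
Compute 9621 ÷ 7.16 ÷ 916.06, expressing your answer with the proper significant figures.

1.47

9621 ÷ 7.16 ÷ 916.06 = 1.46684178307…
Multiplication/division keeps the fewest significant figures: 9621 → 4 s.f., 7.16 → 3 s.f., 916.06 → 5 s.f.; limit is 3.
Rounded to 3 significant figures: 1.47.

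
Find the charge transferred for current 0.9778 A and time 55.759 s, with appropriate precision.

charge transferred = 0.9778 A × 55.759 s = 54.5211502 C.
0.9778 has 4 significant figures; 55.759 has 5.
Division/multiplication keeps the fewest: 4 significant figures.
Rounded: 54.52 C.

54.52 C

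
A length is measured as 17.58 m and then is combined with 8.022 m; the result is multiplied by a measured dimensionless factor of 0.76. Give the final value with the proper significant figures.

19 m

17.58 m + 8.022 m = 25.602 m; the sum is limited to 2 decimal places (4 s.f.).
Carrying full precision, 25.602 × 0.76 = 19.45752 m; 0.76 has 2 s.f., so the result keeps min(4, 2) = 2 s.f.
Rounded to 2 significant figures: 19 m.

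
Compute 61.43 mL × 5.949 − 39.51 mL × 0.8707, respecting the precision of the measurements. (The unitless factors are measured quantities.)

61.43 × 5.949 = 365.44707 → 365.4 mL (4 s.f., last digit at the 10^-1 place).
39.51 × 0.8707 = 34.401357 → 34.40 mL (4 s.f., last digit at the 10^-2 place).
Difference: 331.045713 mL; keep the coarser place, 10^-1.
Result: 331.0 mL.

331.0 mL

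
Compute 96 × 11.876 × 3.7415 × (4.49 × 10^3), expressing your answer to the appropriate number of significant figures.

1.9 × 10^7

96 × 11.876 × 3.7415 × (4.49 × 10^3) = 19152854.6362…
Multiplication/division keeps the fewest significant figures: 96 → 2 s.f., 11.876 → 5 s.f., 3.7415 → 5 s.f., 4.49 × 10^3 → 3 s.f.; limit is 2.
Rounded to 2 significant figures: 1.9 × 10^7.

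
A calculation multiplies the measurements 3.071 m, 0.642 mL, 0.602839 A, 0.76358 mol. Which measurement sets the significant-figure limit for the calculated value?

0.642 mL

3.071 m → 4 s.f.; 0.642 mL → 3 s.f.; 0.602839 A → 6 s.f.; 0.76358 mol → 5 s.f.
The fewest is 3 significant figures, from 0.642 mL.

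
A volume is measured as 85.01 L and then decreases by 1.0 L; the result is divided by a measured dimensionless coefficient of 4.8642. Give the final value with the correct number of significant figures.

17.3 L

85.01 L − 1.0 L = 84.01 L; the difference is limited to 1 decimal place (3 s.f.).
Carrying full precision, 84.01 ÷ 4.8642 = 17.2710826035… L; 4.8642 has 5 s.f., so the result keeps min(3, 5) = 3 s.f.
Rounded to 3 significant figures: 17.3 L.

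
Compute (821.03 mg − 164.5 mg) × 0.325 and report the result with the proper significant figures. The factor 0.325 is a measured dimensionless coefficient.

821.03 mg − 164.5 mg = 656.53 mg; the difference is limited to 1 decimal place (4 s.f.).
Carrying full precision, 656.53 × 0.325 = 213.37225 mg; 0.325 has 3 s.f., so the result keeps min(4, 3) = 3 s.f.
Rounded to 3 significant figures: 213 mg.

213 mg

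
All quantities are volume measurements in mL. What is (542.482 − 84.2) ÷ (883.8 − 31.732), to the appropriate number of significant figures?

542.482 − 84.2 = 458.282, limited to 1 d.p. → 4 s.f.; 883.8 − 31.732 = 852.068, limited to 1 d.p. → 4 s.f.
Carrying full precision, 458.282 ÷ 852.068 = 0.537846744626…; keep min(4, 4) = 4 s.f.
Rounded to 4 significant figures: 5.378 × 10^-1.

5.378 × 10^-1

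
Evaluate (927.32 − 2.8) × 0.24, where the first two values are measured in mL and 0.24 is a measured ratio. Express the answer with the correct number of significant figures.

2.2 × 10² mL

927.32 mL − 2.8 mL = 924.52 mL; the difference is limited to 1 decimal place (4 s.f.).
Carrying full precision, 924.52 × 0.24 = 221.8848 mL; 0.24 has 2 s.f., so the result keeps min(4, 2) = 2 s.f.
Rounded to 2 significant figures: 2.2 × 10² mL.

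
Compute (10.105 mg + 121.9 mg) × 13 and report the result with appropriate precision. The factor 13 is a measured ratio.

1.7 × 10^3 mg

10.105 mg + 121.9 mg = 132.005 mg; the sum is limited to 1 decimal place (4 s.f.).
Carrying full precision, 132.005 × 13 = 1716.065 mg; 13 has 2 s.f., so the result keeps min(4, 2) = 2 s.f.
Rounded to 2 significant figures: 1.7 × 10^3 mg.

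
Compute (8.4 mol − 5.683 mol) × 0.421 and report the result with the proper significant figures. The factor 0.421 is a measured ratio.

1.1 mol

8.4 mol − 5.683 mol = 2.717 mol; the difference is limited to 1 decimal place (2 s.f.).
Carrying full precision, 2.717 × 0.421 = 1.143857 mol; 0.421 has 3 s.f., so the result keeps min(2, 3) = 2 s.f.
Rounded to 2 significant figures: 1.1 mol.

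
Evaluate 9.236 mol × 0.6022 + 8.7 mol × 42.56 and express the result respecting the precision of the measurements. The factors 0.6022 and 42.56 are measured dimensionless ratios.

3.8 × 10^2 mol

9.236 × 0.6022 = 5.5619192 → 5.562 mol (4 s.f., last digit at the 10^-3 place).
8.7 × 42.56 = 370.272 → 3.7 × 10^2 mol (2 s.f., last digit at the 10^1 place).
Sum: 375.8339192 mol; keep the coarser place, 10^1.
Result: 3.8 × 10^2 mol.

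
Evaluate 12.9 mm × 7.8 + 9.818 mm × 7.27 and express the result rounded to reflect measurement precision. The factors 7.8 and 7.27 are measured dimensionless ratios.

12.9 × 7.8 = 100.62 → 1.0 × 10² mm (2 s.f., last digit at the 10^1 place).
9.818 × 7.27 = 71.37686 → 71.4 mm (3 s.f., last digit at the 10^-1 place).
Sum: 171.99686 mm; keep the coarser place, 10^1.
Result: 1.7 × 10² mm.

1.7 × 10² mm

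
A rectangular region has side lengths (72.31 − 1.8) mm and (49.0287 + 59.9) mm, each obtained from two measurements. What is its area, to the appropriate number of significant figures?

72.31 − 1.8 = 70.51, limited to 1 d.p. → 3 s.f.; 49.0287 + 59.9 = 108.9287, limited to 1 d.p. → 4 s.f.
Carrying full precision, 70.51 × 108.9287 = 7680.562637; keep min(3, 4) = 3 s.f.
Rounded to 3 significant figures: 7.68 × 10^3 mm².

7.68 × 10^3 mm²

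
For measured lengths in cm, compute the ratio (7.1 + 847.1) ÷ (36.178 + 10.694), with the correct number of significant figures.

18.22

7.1 + 847.1 = 854.2, limited to 1 d.p. → 4 s.f.; 36.178 + 10.694 = 46.872, limited to 3 d.p. → 5 s.f.
Carrying full precision, 854.2 ÷ 46.872 = 18.2240996757…; keep min(4, 5) = 4 s.f.
Rounded to 4 significant figures: 18.22.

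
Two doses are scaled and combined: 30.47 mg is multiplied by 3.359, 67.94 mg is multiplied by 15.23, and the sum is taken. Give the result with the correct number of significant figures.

1137 mg

30.47 × 3.359 = 102.34873 → 1.023 × 10² mg (4 s.f., last digit at the 10^-1 place).
67.94 × 15.23 = 1034.7262 → 1035 mg (4 s.f., last digit at the 10^0 place).
Sum: 1137.07493 mg; keep the coarser place, 10^0.
Result: 1137 mg.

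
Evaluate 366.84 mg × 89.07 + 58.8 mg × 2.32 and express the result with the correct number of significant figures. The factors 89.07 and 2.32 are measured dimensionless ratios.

366.84 × 89.07 = 32674.4388 → 3.267 × 10^4 mg (4 s.f., last digit at the 10^1 place).
58.8 × 2.32 = 136.416 → 136 mg (3 s.f., last digit at the 10^0 place).
Sum: 32810.8548 mg; keep the coarser place, 10^1.
Result: 3.281 × 10^4 mg.

3.281 × 10^4 mg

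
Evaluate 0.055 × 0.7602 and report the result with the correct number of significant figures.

0.042

0.055 × 0.7602 = 0.041811
Multiplication/division keeps the fewest significant figures: 0.055 → 2 s.f., 0.7602 → 4 s.f.; limit is 2.
Rounded to 2 significant figures: 0.042.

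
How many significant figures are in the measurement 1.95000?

6

1.95000: trailing zeros after a decimal point are significant.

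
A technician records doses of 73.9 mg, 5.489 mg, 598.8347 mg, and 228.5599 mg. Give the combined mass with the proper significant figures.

906.8 mg

73.9 mg + 5.489 mg + 598.8347 mg + 228.5599 mg = 906.7836 mg.
Addition/subtraction keeps the fewest decimal places: 73.9 → 1 decimal place, 5.489 → 3 decimal places, 598.8347 → 4 decimal places, 228.5599 → 4 decimal places; limit is 1.
Rounded to 1 decimal place: 906.8 mg.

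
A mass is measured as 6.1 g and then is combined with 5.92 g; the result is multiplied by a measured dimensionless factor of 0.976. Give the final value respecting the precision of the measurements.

11.7 g

6.1 g + 5.92 g = 12.02 g; the sum is limited to 1 decimal place (3 s.f.).
Carrying full precision, 12.02 × 0.976 = 11.73152 g; 0.976 has 3 s.f., so the result keeps min(3, 3) = 3 s.f.
Rounded to 3 significant figures: 11.7 g.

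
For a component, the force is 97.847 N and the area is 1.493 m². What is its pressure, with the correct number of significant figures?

pressure = 97.847 N ÷ 1.493 m² = 65.5371734762… Pa.
97.847 has 5 significant figures; 1.493 has 4.
Division/multiplication keeps the fewest: 4 significant figures.
Rounded: 65.54 Pa.

65.54 Pa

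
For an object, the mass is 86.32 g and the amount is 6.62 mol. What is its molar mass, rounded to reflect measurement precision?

molar mass = 86.32 g ÷ 6.62 mol = 13.0392749245… g/mol.
86.32 has 4 significant figures; 6.62 has 3.
Division/multiplication keeps the fewest: 3 significant figures.
Rounded: 13.0 g/mol.

13.0 g/mol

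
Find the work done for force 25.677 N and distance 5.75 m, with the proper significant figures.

148 J

work done = 25.677 N × 5.75 m = 147.64275 J.
25.677 has 5 significant figures; 5.75 has 3.
Division/multiplication keeps the fewest: 3 significant figures.
Rounded: 148 J.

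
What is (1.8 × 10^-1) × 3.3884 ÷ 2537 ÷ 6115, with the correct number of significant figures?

(1.8 × 10^-1) × 3.3884 ÷ 2537 ÷ 6115 = 3.93142730435 × 10^-8…
Multiplication/division keeps the fewest significant figures: 1.8 × 10^-1 → 2 s.f., 3.3884 → 5 s.f., 2537 → 4 s.f., 6115 → 4 s.f.; limit is 2.
Rounded to 2 significant figures: 3.9 × 10^-8.

3.9 × 10^-8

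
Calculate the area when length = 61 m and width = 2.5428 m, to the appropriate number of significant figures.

1.6 × 10² m²

area = 61 m × 2.5428 m = 155.1108 m².
61 has 2 significant figures; 2.5428 has 5.
Division/multiplication keeps the fewest: 2 significant figures.
Rounded: 1.6 × 10² m².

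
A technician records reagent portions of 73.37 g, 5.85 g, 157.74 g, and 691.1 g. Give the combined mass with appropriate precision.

928.1 g

73.37 g + 5.85 g + 157.74 g + 691.1 g = 928.06 g.
Addition/subtraction keeps the fewest decimal places: 73.37 → 2 decimal places, 5.85 → 2 decimal places, 157.74 → 2 decimal places, 691.1 → 1 decimal place; limit is 1.
Rounded to 1 decimal place: 928.1 g.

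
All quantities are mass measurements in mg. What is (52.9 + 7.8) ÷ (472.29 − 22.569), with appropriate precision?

1.35 × 10⁻¹

52.9 + 7.8 = 60.7, limited to 1 d.p. → 3 s.f.; 472.29 − 22.569 = 449.721, limited to 2 d.p. → 5 s.f.
Carrying full precision, 60.7 ÷ 449.721 = 0.134972571883…; keep min(3, 5) = 3 s.f.
Rounded to 3 significant figures: 1.35 × 10⁻¹.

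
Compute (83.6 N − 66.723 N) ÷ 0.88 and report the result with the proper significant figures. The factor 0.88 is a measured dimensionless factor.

19 N

83.6 N − 66.723 N = 16.877 N; the difference is limited to 1 decimal place (3 s.f.).
Carrying full precision, 16.877 ÷ 0.88 = 19.1784090909… N; 0.88 has 2 s.f., so the result keeps min(3, 2) = 2 s.f.
Rounded to 2 significant figures: 19 N.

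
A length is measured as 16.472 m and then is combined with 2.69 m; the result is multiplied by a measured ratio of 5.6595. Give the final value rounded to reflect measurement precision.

16.472 m + 2.69 m = 19.162 m; the sum is limited to 2 decimal places (4 s.f.).
Carrying full precision, 19.162 × 5.6595 = 108.447339 m; 5.6595 has 5 s.f., so the result keeps min(4, 5) = 4 s.f.
Rounded to 4 significant figures: 1.084 × 10^2 m.

1.084 × 10^2 m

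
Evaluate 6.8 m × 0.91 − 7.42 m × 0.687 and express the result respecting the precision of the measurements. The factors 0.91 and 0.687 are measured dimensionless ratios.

1.1 m

6.8 × 0.91 = 6.188 → 6.2 m (2 s.f., last digit at the 10^-1 place).
7.42 × 0.687 = 5.09754 → 5.10 m (3 s.f., last digit at the 10^-2 place).
Difference: 1.09046 m; keep the coarser place, 10^-1.
Result: 1.1 m.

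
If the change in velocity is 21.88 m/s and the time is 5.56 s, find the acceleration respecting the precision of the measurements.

3.94 m/s²

acceleration = 21.88 m/s ÷ 5.56 s = 3.93525179856… m/s².
21.88 has 4 significant figures; 5.56 has 3.
Division/multiplication keeps the fewest: 3 significant figures.
Rounded: 3.94 m/s².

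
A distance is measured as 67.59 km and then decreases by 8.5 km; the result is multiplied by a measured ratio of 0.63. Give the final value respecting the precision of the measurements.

37 km

67.59 km − 8.5 km = 59.09 km; the difference is limited to 1 decimal place (3 s.f.).
Carrying full precision, 59.09 × 0.63 = 37.2267 km; 0.63 has 2 s.f., so the result keeps min(3, 2) = 2 s.f.
Rounded to 2 significant figures: 37 km.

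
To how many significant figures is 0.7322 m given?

0.7322: leading zeros are not significant.

4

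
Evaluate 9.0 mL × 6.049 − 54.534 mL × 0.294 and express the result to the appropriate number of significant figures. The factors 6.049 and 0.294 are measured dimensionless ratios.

9.0 × 6.049 = 54.441 → 54 mL (2 s.f., last digit at the 10^0 place).
54.534 × 0.294 = 16.032996 → 16.0 mL (3 s.f., last digit at the 10^-1 place).
Difference: 38.408004 mL; keep the coarser place, 10^0.
Result: 38 mL.

38 mL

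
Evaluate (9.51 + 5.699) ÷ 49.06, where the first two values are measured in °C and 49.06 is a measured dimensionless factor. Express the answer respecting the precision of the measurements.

0.3100 °C

9.51 °C + 5.699 °C = 15.209 °C; the sum is limited to 2 decimal places (4 s.f.).
Carrying full precision, 15.209 ÷ 49.06 = 0.310008153282… °C; 49.06 has 4 s.f., so the result keeps min(4, 4) = 4 s.f.
Rounded to 4 significant figures: 0.3100 °C.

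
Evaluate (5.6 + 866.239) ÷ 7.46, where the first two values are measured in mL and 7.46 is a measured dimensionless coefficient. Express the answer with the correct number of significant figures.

5.6 mL + 866.239 mL = 871.839 mL; the sum is limited to 1 decimal place (4 s.f.).
Carrying full precision, 871.839 ÷ 7.46 = 116.86849866… mL; 7.46 has 3 s.f., so the result keeps min(4, 3) = 3 s.f.
Rounded to 3 significant figures: 117 mL.

117 mL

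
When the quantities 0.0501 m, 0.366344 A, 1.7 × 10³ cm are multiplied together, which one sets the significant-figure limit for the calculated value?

1.7 × 10³ cm

0.0501 m → 3 s.f.; 0.366344 A → 6 s.f.; 1.7 × 10³ cm → 2 s.f.
The fewest is 2 significant figures, from 1.7 × 10³ cm.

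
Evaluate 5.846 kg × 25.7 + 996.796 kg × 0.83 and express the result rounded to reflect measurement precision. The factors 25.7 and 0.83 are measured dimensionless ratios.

5.846 × 25.7 = 150.2422 → 1.50 × 10^2 kg (3 s.f., last digit at the 10^0 place).
996.796 × 0.83 = 827.34068 → 8.3 × 10^2 kg (2 s.f., last digit at the 10^1 place).
Sum: 977.58288 kg; keep the coarser place, 10^1.
Result: 9.8 × 10^2 kg.

9.8 × 10^2 kg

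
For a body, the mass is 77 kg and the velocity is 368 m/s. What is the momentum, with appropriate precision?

momentum = 77 kg × 368 m/s = 28336 kg·m/s.
77 has 2 significant figures; 368 has 3.
Division/multiplication keeps the fewest: 2 significant figures.
Rounded: 2.8 × 10^4 kg·m/s.

2.8 × 10^4 kg·m/s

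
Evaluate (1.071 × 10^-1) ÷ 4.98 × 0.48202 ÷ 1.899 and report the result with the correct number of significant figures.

0.00546

(1.071 × 10^-1) ÷ 4.98 × 0.48202 ÷ 1.899 = 0.00545883819639…
Multiplication/division keeps the fewest significant figures: 1.071 × 10^-1 → 4 s.f., 4.98 → 3 s.f., 0.48202 → 5 s.f., 1.899 → 4 s.f.; limit is 3.
Rounded to 3 significant figures: 0.00546.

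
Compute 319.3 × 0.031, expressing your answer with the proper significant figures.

319.3 × 0.031 = 9.8983
Multiplication/division keeps the fewest significant figures: 319.3 → 4 s.f., 0.031 → 2 s.f.; limit is 2.
Rounded to 2 significant figures: 9.9.

9.9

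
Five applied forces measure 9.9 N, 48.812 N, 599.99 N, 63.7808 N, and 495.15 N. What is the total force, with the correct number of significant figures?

9.9 N + 48.812 N + 599.99 N + 63.7808 N + 495.15 N = 1217.6328 N.
Addition/subtraction keeps the fewest decimal places: 9.9 → 1 decimal place, 48.812 → 3 decimal places, 599.99 → 2 decimal places, 63.7808 → 4 decimal places, 495.15 → 2 decimal places; limit is 1.
Rounded to 1 decimal place: 1217.6 N.

1217.6 N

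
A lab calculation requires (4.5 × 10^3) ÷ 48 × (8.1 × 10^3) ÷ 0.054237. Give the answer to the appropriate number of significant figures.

(4.5 × 10^3) ÷ 48 × (8.1 × 10^3) ÷ 0.054237 = 14001050.9431…
Multiplication/division keeps the fewest significant figures: 4.5 × 10^3 → 2 s.f., 48 → 2 s.f., 8.1 × 10^3 → 2 s.f., 0.054237 → 5 s.f.; limit is 2.
Rounded to 2 significant figures: 1.4 × 10^7.

1.4 × 10^7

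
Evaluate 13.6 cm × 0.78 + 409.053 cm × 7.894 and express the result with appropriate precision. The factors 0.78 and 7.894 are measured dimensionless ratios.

3.240 × 10³ cm

13.6 × 0.78 = 10.608 → 11 cm (2 s.f., last digit at the 10^0 place).
409.053 × 7.894 = 3229.064382 → 3229 cm (4 s.f., last digit at the 10^0 place).
Sum: 3239.672382 cm; keep the coarser place, 10^0.
Result: 3.240 × 10³ cm.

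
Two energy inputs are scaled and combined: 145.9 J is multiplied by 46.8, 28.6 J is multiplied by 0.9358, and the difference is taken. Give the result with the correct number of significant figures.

145.9 × 46.8 = 6828.12 → 6.83 × 10³ J (3 s.f., last digit at the 10^1 place).
28.6 × 0.9358 = 26.76388 → 26.8 J (3 s.f., last digit at the 10^-1 place).
Difference: 6801.35612 J; keep the coarser place, 10^1.
Result: 6.80 × 10³ J.

6.80 × 10³ J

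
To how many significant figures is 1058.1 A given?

5

1058.1: zeros between nonzero digits are significant.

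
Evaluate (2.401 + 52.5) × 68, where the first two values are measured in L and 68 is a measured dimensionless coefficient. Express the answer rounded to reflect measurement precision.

3.7 × 10³ L

2.401 L + 52.5 L = 54.901 L; the sum is limited to 1 decimal place (3 s.f.).
Carrying full precision, 54.901 × 68 = 3733.268 L; 68 has 2 s.f., so the result keeps min(3, 2) = 2 s.f.
Rounded to 2 significant figures: 3.7 × 10³ L.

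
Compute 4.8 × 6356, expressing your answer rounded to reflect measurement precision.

4.8 × 6356 = 30508.8
Multiplication/division keeps the fewest significant figures: 4.8 → 2 s.f., 6356 → 4 s.f.; limit is 2.
Rounded to 2 significant figures: 3.1 × 10^4.

3.1 × 10^4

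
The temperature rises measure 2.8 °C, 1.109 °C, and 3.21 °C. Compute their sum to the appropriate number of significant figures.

7.1 °C

2.8 °C + 1.109 °C + 3.21 °C = 7.119 °C.
Addition/subtraction keeps the fewest decimal places: 2.8 → 1 decimal place, 1.109 → 3 decimal places, 3.21 → 2 decimal places; limit is 1.
Rounded to 1 decimal place: 7.1 °C.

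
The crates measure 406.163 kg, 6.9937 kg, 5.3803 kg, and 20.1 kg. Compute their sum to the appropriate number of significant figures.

438.6 kg

406.163 kg + 6.9937 kg + 5.3803 kg + 20.1 kg = 438.6370 kg.
Addition/subtraction keeps the fewest decimal places: 406.163 → 3 decimal places, 6.9937 → 4 decimal places, 5.3803 → 4 decimal places, 20.1 → 1 decimal place; limit is 1.
Rounded to 1 decimal place: 438.6 kg.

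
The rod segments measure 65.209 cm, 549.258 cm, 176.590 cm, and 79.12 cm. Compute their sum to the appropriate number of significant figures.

870.18 cm

65.209 cm + 549.258 cm + 176.590 cm + 79.12 cm = 870.177 cm.
Addition/subtraction keeps the fewest decimal places: 65.209 → 3 decimal places, 549.258 → 3 decimal places, 176.590 → 3 decimal places, 79.12 → 2 decimal places; limit is 2.
Rounded to 2 decimal places: 870.18 cm.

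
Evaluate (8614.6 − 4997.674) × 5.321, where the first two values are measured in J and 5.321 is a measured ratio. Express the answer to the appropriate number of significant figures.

1.925 × 10⁴ J

8614.6 J − 4997.674 J = 3616.926 J; the difference is limited to 1 decimal place (5 s.f.).
Carrying full precision, 3616.926 × 5.321 = 19245.663246 J; 5.321 has 4 s.f., so the result keeps min(5, 4) = 4 s.f.
Rounded to 4 significant figures: 1.925 × 10⁴ J.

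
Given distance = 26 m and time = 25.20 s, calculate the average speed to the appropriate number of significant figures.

1.0 m/s

average speed = 26 m ÷ 25.20 s = 1.03174603175… m/s.
26 has 2 significant figures; 25.20 has 4.
Division/multiplication keeps the fewest: 2 significant figures.
Rounded: 1.0 m/s.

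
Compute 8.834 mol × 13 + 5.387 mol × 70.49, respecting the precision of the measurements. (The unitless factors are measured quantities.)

4.9 × 10^2 mol

8.834 × 13 = 114.842 → 1.1 × 10^2 mol (2 s.f., last digit at the 10^1 place).
5.387 × 70.49 = 379.72963 → 379.7 mol (4 s.f., last digit at the 10^-1 place).
Sum: 494.57163 mol; keep the coarser place, 10^1.
Result: 4.9 × 10^2 mol.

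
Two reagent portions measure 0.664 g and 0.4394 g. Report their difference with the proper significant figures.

0.664 g − 0.4394 g = 0.2246 g.
Addition/subtraction keeps the fewest decimal places: 0.664 → 3 decimal places, 0.4394 → 4 decimal places; limit is 3.
Rounded to 3 decimal places: 0.225 g.

0.225 g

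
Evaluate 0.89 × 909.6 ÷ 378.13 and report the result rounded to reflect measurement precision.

0.89 × 909.6 ÷ 378.13 = 2.1409145003…
Multiplication/division keeps the fewest significant figures: 0.89 → 2 s.f., 909.6 → 4 s.f., 378.13 → 5 s.f.; limit is 2.
Rounded to 2 significant figures: 2.1.

2.1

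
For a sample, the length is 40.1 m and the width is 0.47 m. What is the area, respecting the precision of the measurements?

area = 40.1 m × 0.47 m = 18.847 m².
40.1 has 3 significant figures; 0.47 has 2.
Division/multiplication keeps the fewest: 2 significant figures.
Rounded: 19 m².

19 m²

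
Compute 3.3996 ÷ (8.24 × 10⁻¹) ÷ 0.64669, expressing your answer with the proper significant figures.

3.3996 ÷ (8.24 × 10⁻¹) ÷ 0.64669 = 6.3797617952…
Multiplication/division keeps the fewest significant figures: 3.3996 → 5 s.f., 8.24 × 10⁻¹ → 3 s.f., 0.64669 → 5 s.f.; limit is 3.
Rounded to 3 significant figures: 6.38.

6.38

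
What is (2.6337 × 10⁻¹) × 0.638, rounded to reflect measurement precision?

(2.6337 × 10⁻¹) × 0.638 = 0.16803006
Multiplication/division keeps the fewest significant figures: 2.6337 × 10⁻¹ → 5 s.f., 0.638 → 3 s.f.; limit is 3.
Rounded to 3 significant figures: 0.168.

0.168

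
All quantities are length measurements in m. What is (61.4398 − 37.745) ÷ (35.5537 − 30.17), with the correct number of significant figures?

4.40

61.4398 − 37.745 = 23.6948, limited to 3 d.p. → 5 s.f.; 35.5537 − 30.17 = 5.3837, limited to 2 d.p. → 3 s.f.
Carrying full precision, 23.6948 ÷ 5.3837 = 4.40121106302…; keep min(5, 3) = 3 s.f.
Rounded to 3 significant figures: 4.40.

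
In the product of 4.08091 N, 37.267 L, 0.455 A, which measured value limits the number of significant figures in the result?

4.08091 N → 6 s.f.; 37.267 L → 5 s.f.; 0.455 A → 3 s.f.
The fewest is 3 significant figures, from 0.455 A.

0.455 A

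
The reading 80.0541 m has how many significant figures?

6

80.0541: zeros between nonzero digits are significant.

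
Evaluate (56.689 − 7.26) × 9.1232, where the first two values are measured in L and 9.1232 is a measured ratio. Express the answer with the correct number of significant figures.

451.0 L

56.689 L − 7.26 L = 49.429 L; the difference is limited to 2 decimal places (4 s.f.).
Carrying full precision, 49.429 × 9.1232 = 450.9506528 L; 9.1232 has 5 s.f., so the result keeps min(4, 5) = 4 s.f.
Rounded to 4 significant figures: 451.0 L.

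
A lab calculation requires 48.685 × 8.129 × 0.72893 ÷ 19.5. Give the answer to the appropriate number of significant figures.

14.8

48.685 × 8.129 × 0.72893 ÷ 19.5 = 14.7939283518…
Multiplication/division keeps the fewest significant figures: 48.685 → 5 s.f., 8.129 → 4 s.f., 0.72893 → 5 s.f., 19.5 → 3 s.f.; limit is 3.
Rounded to 3 significant figures: 14.8.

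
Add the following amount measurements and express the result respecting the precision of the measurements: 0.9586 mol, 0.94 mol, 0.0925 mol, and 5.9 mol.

7.9 mol

0.9586 mol + 0.94 mol + 0.0925 mol + 5.9 mol = 7.8911 mol.
Addition/subtraction keeps the fewest decimal places: 0.9586 → 4 decimal places, 0.94 → 2 decimal places, 0.0925 → 4 decimal places, 5.9 → 1 decimal place; limit is 1.
Rounded to 1 decimal place: 7.9 mol.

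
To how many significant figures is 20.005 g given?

20.005: zeros between nonzero digits are significant.

5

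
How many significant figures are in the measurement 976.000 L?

976.000: trailing zeros after a decimal point are significant.

6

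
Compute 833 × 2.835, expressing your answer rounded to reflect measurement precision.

833 × 2.835 = 2361.555
Multiplication/division keeps the fewest significant figures: 833 → 3 s.f., 2.835 → 4 s.f.; limit is 3.
Rounded to 3 significant figures: 2.36 × 10^3.

2.36 × 10^3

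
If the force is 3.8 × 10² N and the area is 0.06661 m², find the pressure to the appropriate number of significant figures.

pressure = 3.8 × 10² N ÷ 0.06661 m² = 5704.84912175… Pa.
3.8 × 10² has 2 significant figures; 0.06661 has 4.
Division/multiplication keeps the fewest: 2 significant figures.
Rounded: 5.7 × 10³ Pa.

5.7 × 10³ Pa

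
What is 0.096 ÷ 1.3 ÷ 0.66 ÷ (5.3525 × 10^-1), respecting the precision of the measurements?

0.21

0.096 ÷ 1.3 ÷ 0.66 ÷ (5.3525 × 10^-1) = 0.20903897597…
Multiplication/division keeps the fewest significant figures: 0.096 → 2 s.f., 1.3 → 2 s.f., 0.66 → 2 s.f., 5.3525 × 10^-1 → 5 s.f.; limit is 2.
Rounded to 2 significant figures: 0.21.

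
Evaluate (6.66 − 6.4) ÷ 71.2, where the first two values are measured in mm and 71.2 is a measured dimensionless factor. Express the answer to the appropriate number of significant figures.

6.66 mm − 6.4 mm = 0.26 mm; the difference is limited to 1 decimal place (1 s.f.).
Carrying full precision, 0.26 ÷ 71.2 = 0.00365168539326… mm; 71.2 has 3 s.f., so the result keeps min(1, 3) = 1 s.f.
Rounded to 1 significant figure: 0.004 mm.

0.004 mm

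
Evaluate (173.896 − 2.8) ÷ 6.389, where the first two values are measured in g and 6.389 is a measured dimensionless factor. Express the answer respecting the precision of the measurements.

26.78 g

173.896 g − 2.8 g = 171.096 g; the difference is limited to 1 decimal place (4 s.f.).
Carrying full precision, 171.096 ÷ 6.389 = 26.779777743… g; 6.389 has 4 s.f., so the result keeps min(4, 4) = 4 s.f.
Rounded to 4 significant figures: 26.78 g.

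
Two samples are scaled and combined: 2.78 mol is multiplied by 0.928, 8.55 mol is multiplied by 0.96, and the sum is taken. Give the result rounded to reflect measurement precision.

10.8 mol

2.78 × 0.928 = 2.57984 → 2.58 mol (3 s.f., last digit at the 10^-2 place).
8.55 × 0.96 = 8.208 → 8.2 mol (2 s.f., last digit at the 10^-1 place).
Sum: 10.78784 mol; keep the coarser place, 10^-1.
Result: 10.8 mol.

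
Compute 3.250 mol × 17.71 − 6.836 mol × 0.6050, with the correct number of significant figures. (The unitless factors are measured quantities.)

53.42 mol

3.250 × 17.71 = 57.5575 → 57.56 mol (4 s.f., last digit at the 10^-2 place).
6.836 × 0.6050 = 4.13578 → 4.136 mol (4 s.f., last digit at the 10^-3 place).
Difference: 53.42172 mol; keep the coarser place, 10^-2.
Result: 53.42 mol.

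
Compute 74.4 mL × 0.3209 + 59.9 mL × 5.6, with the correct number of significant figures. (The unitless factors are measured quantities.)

74.4 × 0.3209 = 23.87496 → 23.9 mL (3 s.f., last digit at the 10^-1 place).
59.9 × 5.6 = 335.44 → 3.4 × 10² mL (2 s.f., last digit at the 10^1 place).
Sum: 359.31496 mL; keep the coarser place, 10^1.
Result: 3.6 × 10² mL.

3.6 × 10² mL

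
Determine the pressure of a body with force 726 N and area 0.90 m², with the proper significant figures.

pressure = 726 N ÷ 0.90 m² = 806.666666667… Pa.
726 has 3 significant figures; 0.90 has 2.
Division/multiplication keeps the fewest: 2 significant figures.
Rounded: 8.1 × 10^2 Pa.

8.1 × 10^2 Pa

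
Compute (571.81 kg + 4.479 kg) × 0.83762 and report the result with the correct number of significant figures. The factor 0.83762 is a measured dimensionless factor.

482.71 kg

571.81 kg + 4.479 kg = 576.289 kg; the sum is limited to 2 decimal places (5 s.f.).
Carrying full precision, 576.289 × 0.83762 = 482.71119218 kg; 0.83762 has 5 s.f., so the result keeps min(5, 5) = 5 s.f.
Rounded to 5 significant figures: 482.71 kg.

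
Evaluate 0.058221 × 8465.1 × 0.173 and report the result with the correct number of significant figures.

0.058221 × 8465.1 × 0.173 = 85.2624595683
Multiplication/division keeps the fewest significant figures: 0.058221 → 5 s.f., 8465.1 → 5 s.f., 0.173 → 3 s.f.; limit is 3.
Rounded to 3 significant figures: 85.3.

85.3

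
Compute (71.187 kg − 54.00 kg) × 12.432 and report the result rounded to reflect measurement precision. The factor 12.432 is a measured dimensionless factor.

213.7 kg

71.187 kg − 54.00 kg = 17.187 kg; the difference is limited to 2 decimal places (4 s.f.).
Carrying full precision, 17.187 × 12.432 = 213.668784 kg; 12.432 has 5 s.f., so the result keeps min(4, 5) = 4 s.f.
Rounded to 4 significant figures: 213.7 kg.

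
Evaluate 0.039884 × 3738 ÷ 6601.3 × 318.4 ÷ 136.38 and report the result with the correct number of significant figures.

0.039884 × 3738 ÷ 6601.3 × 318.4 ÷ 136.38 = 0.0527267384341…
Multiplication/division keeps the fewest significant figures: 0.039884 → 5 s.f., 3738 → 4 s.f., 6601.3 → 5 s.f., 318.4 → 4 s.f., 136.38 → 5 s.f.; limit is 4.
Rounded to 4 significant figures: 0.05273.

0.05273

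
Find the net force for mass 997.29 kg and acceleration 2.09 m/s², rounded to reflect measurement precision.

net force = 997.29 kg × 2.09 m/s² = 2084.3361 N.
997.29 has 5 significant figures; 2.09 has 3.
Division/multiplication keeps the fewest: 3 significant figures.
Rounded: 2.08 × 10³ N.

2.08 × 10³ N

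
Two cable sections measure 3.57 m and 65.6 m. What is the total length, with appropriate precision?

69.2 m

3.57 m + 65.6 m = 69.17 m.
Addition/subtraction keeps the fewest decimal places: 3.57 → 2 decimal places, 65.6 → 1 decimal place; limit is 1.
Rounded to 1 decimal place: 69.2 m.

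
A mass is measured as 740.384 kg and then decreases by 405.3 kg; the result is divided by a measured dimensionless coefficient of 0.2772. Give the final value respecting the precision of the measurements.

740.384 kg − 405.3 kg = 335.084 kg; the difference is limited to 1 decimal place (4 s.f.).
Carrying full precision, 335.084 ÷ 0.2772 = 1208.81673882… kg; 0.2772 has 4 s.f., so the result keeps min(4, 4) = 4 s.f.
Rounded to 4 significant figures: 1209 kg.

1209 kg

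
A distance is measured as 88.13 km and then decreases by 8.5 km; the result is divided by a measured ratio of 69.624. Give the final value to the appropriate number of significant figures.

88.13 km − 8.5 km = 79.63 km; the difference is limited to 1 decimal place (3 s.f.).
Carrying full precision, 79.63 ÷ 69.624 = 1.14371481098… km; 69.624 has 5 s.f., so the result keeps min(3, 5) = 3 s.f.
Rounded to 3 significant figures: 1.14 km.

1.14 km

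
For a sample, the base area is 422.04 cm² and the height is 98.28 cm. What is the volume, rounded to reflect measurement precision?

volume = 422.04 cm² × 98.28 cm = 41478.0912 cm³.
422.04 has 5 significant figures; 98.28 has 4.
Division/multiplication keeps the fewest: 4 significant figures.
Rounded: 4.148 × 10⁴ cm³.

4.148 × 10⁴ cm³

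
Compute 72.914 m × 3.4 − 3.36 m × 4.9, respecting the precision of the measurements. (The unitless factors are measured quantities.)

2.3 × 10^2 m

72.914 × 3.4 = 247.9076 → 2.5 × 10^2 m (2 s.f., last digit at the 10^1 place).
3.36 × 4.9 = 16.464 → 16 m (2 s.f., last digit at the 10^0 place).
Difference: 231.4436 m; keep the coarser place, 10^1.
Result: 2.3 × 10^2 m.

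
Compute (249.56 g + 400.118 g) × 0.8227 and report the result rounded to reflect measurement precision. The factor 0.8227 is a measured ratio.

249.56 g + 400.118 g = 649.678 g; the sum is limited to 2 decimal places (5 s.f.).
Carrying full precision, 649.678 × 0.8227 = 534.4900906 g; 0.8227 has 4 s.f., so the result keeps min(5, 4) = 4 s.f.
Rounded to 4 significant figures: 534.5 g.

534.5 g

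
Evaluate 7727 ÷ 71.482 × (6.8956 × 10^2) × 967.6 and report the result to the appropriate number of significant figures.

7.212 × 10^7

7727 ÷ 71.482 × (6.8956 × 10^2) × 967.6 = 72124387.4558…
Multiplication/division keeps the fewest significant figures: 7727 → 4 s.f., 71.482 → 5 s.f., 6.8956 × 10^2 → 5 s.f., 967.6 → 4 s.f.; limit is 4.
Rounded to 4 significant figures: 7.212 × 10^7.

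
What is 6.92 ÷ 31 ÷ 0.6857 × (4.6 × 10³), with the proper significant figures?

1.5 × 10³

6.92 ÷ 31 ÷ 0.6857 × (4.6 × 10³) = 1497.50431629…
Multiplication/division keeps the fewest significant figures: 6.92 → 3 s.f., 31 → 2 s.f., 0.6857 → 4 s.f., 4.6 × 10³ → 2 s.f.; limit is 2.
Rounded to 2 significant figures: 1.5 × 10³.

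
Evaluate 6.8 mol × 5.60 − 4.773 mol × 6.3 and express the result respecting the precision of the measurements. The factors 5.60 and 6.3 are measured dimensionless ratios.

8 mol

6.8 × 5.60 = 38.08 → 38 mol (2 s.f., last digit at the 10^0 place).
4.773 × 6.3 = 30.0699 → 3.0 × 10¹ mol (2 s.f., last digit at the 10^0 place).
Difference: 8.0101 mol; keep the coarser place, 10^0.
Result: 8 mol.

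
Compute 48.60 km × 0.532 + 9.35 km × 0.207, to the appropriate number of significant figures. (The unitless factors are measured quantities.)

27.8 km

48.60 × 0.532 = 25.8552 → 25.9 km (3 s.f., last digit at the 10^-1 place).
9.35 × 0.207 = 1.93545 → 1.94 km (3 s.f., last digit at the 10^-2 place).
Sum: 27.79065 km; keep the coarser place, 10^-1.
Result: 27.8 km.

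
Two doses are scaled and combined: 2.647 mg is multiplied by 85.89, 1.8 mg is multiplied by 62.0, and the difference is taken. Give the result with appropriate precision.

2.647 × 85.89 = 227.35083 → 227.4 mg (4 s.f., last digit at the 10^-1 place).
1.8 × 62.0 = 111.6 → 1.1 × 10² mg (2 s.f., last digit at the 10^1 place).
Difference: 115.75083 mg; keep the coarser place, 10^1.
Result: 1.2 × 10² mg.

1.2 × 10² mg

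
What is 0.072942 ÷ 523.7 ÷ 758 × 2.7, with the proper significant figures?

5.0 × 10⁻⁷

0.072942 ÷ 523.7 ÷ 758 × 2.7 = 4.96123331904 × 10^-7…
Multiplication/division keeps the fewest significant figures: 0.072942 → 5 s.f., 523.7 → 4 s.f., 758 → 3 s.f., 2.7 → 2 s.f.; limit is 2.
Rounded to 2 significant figures: 5.0 × 10⁻⁷.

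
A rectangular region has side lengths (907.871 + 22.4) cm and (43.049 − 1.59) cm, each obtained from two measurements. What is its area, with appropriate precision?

907.871 + 22.4 = 930.271, limited to 1 d.p. → 4 s.f.; 43.049 − 1.59 = 41.459, limited to 2 d.p. → 4 s.f.
Carrying full precision, 930.271 × 41.459 = 38568.105389; keep min(4, 4) = 4 s.f.
Rounded to 4 significant figures: 3.857 × 10⁴ cm².

3.857 × 10⁴ cm²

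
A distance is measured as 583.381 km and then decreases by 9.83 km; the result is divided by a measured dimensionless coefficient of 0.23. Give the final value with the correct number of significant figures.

583.381 km − 9.83 km = 573.551 km; the difference is limited to 2 decimal places (5 s.f.).
Carrying full precision, 573.551 ÷ 0.23 = 2493.7 km; 0.23 has 2 s.f., so the result keeps min(5, 2) = 2 s.f.
Rounded to 2 significant figures: 2.5 × 10^3 km.

2.5 × 10^3 km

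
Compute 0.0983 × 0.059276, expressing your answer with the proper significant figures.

0.00583

0.0983 × 0.059276 = 0.0058268308
Multiplication/division keeps the fewest significant figures: 0.0983 → 3 s.f., 0.059276 → 5 s.f.; limit is 3.
Rounded to 3 significant figures: 0.00583.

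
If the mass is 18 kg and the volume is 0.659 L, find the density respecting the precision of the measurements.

density = 18 kg ÷ 0.659 L = 27.3141122914… kg/L.
18 has 2 significant figures; 0.659 has 3.
Division/multiplication keeps the fewest: 2 significant figures.
Rounded: 27 kg/L.

27 kg/L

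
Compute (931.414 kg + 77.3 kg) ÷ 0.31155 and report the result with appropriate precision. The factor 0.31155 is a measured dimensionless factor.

3237.7 kg

931.414 kg + 77.3 kg = 1008.714 kg; the sum is limited to 1 decimal place (5 s.f.).
Carrying full precision, 1008.714 ÷ 0.31155 = 3237.72749157… kg; 0.31155 has 5 s.f., so the result keeps min(5, 5) = 5 s.f.
Rounded to 5 significant figures: 3237.7 kg.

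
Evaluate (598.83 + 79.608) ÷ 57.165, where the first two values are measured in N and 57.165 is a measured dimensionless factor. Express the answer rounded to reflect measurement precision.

11.868 N

598.83 N + 79.608 N = 678.438 N; the sum is limited to 2 decimal places (5 s.f.).
Carrying full precision, 678.438 ÷ 57.165 = 11.8680661244… N; 57.165 has 5 s.f., so the result keeps min(5, 5) = 5 s.f.
Rounded to 5 significant figures: 11.868 N.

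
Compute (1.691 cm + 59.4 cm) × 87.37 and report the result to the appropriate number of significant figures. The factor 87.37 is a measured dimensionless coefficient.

1.691 cm + 59.4 cm = 61.091 cm; the sum is limited to 1 decimal place (3 s.f.).
Carrying full precision, 61.091 × 87.37 = 5337.52067 cm; 87.37 has 4 s.f., so the result keeps min(3, 4) = 3 s.f.
Rounded to 3 significant figures: 5.34 × 10^3 cm.

5.34 × 10^3 cm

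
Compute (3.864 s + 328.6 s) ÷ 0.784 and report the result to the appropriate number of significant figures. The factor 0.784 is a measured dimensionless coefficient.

3.864 s + 328.6 s = 332.464 s; the sum is limited to 1 decimal place (4 s.f.).
Carrying full precision, 332.464 ÷ 0.784 = 424.06122449… s; 0.784 has 3 s.f., so the result keeps min(4, 3) = 3 s.f.
Rounded to 3 significant figures: 424 s.

424 s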